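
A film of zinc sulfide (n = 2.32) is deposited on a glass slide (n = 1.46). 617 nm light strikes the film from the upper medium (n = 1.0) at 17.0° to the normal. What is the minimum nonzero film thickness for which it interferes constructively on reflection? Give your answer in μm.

At the upper boundary (n = 1.0 to n = 2.32) the reflected ray undergoes a half-wave phase shift.
At the lower boundary (n = 2.32 to n = 1.46) the reflected ray undergoes no phase shift.
Net: one phase inversion between the two reflected rays.
So the condition for constructive reflection is 2 n t cos θ_r = (m + ½) λ.
Snell's law: 1.0 sin 17.0° = 2.32 sin θ_r → sin θ_r = 0.126, cos θ_r = 0.992.
Minimum at m = 0: t = λ / (4 n cos θ_r) = 617 / (4 × 2.32 × 0.992) = 67.0 nm.

0.0670 μm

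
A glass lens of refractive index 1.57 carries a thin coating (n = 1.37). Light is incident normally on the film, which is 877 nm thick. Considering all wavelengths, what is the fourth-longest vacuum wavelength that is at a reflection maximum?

At the upper boundary (n = 1.0 to n = 1.37) the reflected ray undergoes a half-wave phase shift.
At the lower boundary (n = 1.37 to n = 1.57) the reflected ray undergoes a half-wave phase shift.
Zero or two π shifts → no net half-wave offset.
For bright reflection here: 2 n t = m λ.
λ = 2 n t / m. The fourth-longest wavelength is m = 4: λ = 2 × 1.37 × 877 / 4.00 = 601 nm.

601 nm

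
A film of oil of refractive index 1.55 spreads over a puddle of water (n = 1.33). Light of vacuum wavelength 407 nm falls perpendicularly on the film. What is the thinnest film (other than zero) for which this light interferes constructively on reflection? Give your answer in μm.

Ray reflecting at the top interface goes from n = 1.0 toward n = 1.55: a half-wave phase shift.
Ray reflecting at the bottom interface goes from n = 1.55 toward n = 1.33: no phase shift.
Exactly one π shift → a net half-wave offset.
With one net inversion, constructive interference in reflection requires 2 n t = (m + ½) λ.
Minimum at m = 0: t = λ / (4 n) = 407 / (4 × 1.55) = 65.6 nm.

0.0656 μm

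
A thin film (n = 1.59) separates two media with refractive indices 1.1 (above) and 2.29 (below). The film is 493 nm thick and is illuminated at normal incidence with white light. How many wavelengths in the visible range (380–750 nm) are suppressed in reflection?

2

Top surface (1.1 → 1.59): reflection off a higher-index medium gives a half-wave phase shift.
At the lower boundary (n = 1.59 to n = 2.29) the reflected ray undergoes a half-wave phase shift.
Net: no relative phase inversion (both shifts match).
With no net inversion, destructive interference in reflection requires 2 n t = (m + ½) λ.
λ = 2 n t / (m + ½) = 1568 / (m + ½) nm.
m=1: 1045 nm (IR); m=2: 627 nm (visible); m=3: 448 nm (visible); m=4: 348 nm (UV).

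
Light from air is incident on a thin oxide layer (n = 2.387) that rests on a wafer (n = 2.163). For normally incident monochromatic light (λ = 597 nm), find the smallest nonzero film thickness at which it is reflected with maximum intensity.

62.5 nm

At the upper boundary (n = 1.0 to n = 2.387) the reflected ray undergoes a half-wave phase shift.
Bottom surface (2.387 → 2.163): reflection off a lower-index medium gives no phase shift.
Net: one phase inversion between the two reflected rays.
With one net inversion, constructive interference in reflection requires 2 n t = (m + ½) λ.
Minimum at m = 0: t = λ / (4 n) = 597 / (4 × 2.387) = 62.5 nm.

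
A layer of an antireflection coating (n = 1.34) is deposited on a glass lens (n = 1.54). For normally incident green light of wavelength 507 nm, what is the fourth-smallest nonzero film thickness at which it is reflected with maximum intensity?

At the upper boundary (n = 1.0 to n = 1.34) the reflected ray undergoes a half-wave phase shift.
At the lower boundary (n = 1.34 to n = 1.54) the reflected ray undergoes a half-wave phase shift.
The two reflections carry the same phase change, so no net offset.
With no net inversion, constructive interference in reflection requires 2 n t = m λ.
The fourth-smallest nonzero thickness corresponds to m = 4: t = m λ / (2 n) = 4.00 × 507 / (2 × 1.34) = 757 nm.

757 nm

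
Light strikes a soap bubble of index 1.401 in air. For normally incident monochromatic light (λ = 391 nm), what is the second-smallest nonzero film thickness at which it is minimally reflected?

279 nm

Ray reflecting at the top interface goes from n = 1.0 toward n = 1.401: a half-wave phase shift.
Ray reflecting at the bottom interface goes from n = 1.401 toward n = 1.0: no phase shift.
The two reflections differ by half a wavelength.
So the condition for destructive reflection is 2 n t = m λ.
The second-smallest nonzero thickness corresponds to m = 2: t = m λ / (2 n) = 2.00 × 391 / (2 × 1.401) = 279 nm.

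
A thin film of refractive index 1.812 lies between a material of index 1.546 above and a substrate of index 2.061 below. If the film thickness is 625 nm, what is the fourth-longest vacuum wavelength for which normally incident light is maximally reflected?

566 nm

Ray reflecting at the top interface goes from n = 1.546 toward n = 1.812: a half-wave phase shift.
Ray reflecting at the bottom interface goes from n = 1.812 toward n = 2.061: a half-wave phase shift.
Zero or two π shifts → no net half-wave offset.
With no net inversion, constructive interference in reflection requires 2 n t = m λ.
λ = 2 n t / m. The fourth-longest wavelength is m = 4: λ = 2 × 1.812 × 625 / 4.00 = 566 nm.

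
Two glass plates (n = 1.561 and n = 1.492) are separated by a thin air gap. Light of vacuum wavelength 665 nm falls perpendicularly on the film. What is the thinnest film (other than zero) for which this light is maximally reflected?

166 nm

At the upper boundary (n = 1.561 to n = 1.0) the reflected ray undergoes no phase shift.
At the lower boundary (n = 1.0 to n = 1.492) the reflected ray undergoes a half-wave phase shift.
Exactly one π shift → a net half-wave offset.
With one net inversion, constructive interference in reflection requires 2 n t = (m + ½) λ.
Minimum at m = 0: t = λ / (4 n) = 665 / (4 × 1.0) = 166 nm.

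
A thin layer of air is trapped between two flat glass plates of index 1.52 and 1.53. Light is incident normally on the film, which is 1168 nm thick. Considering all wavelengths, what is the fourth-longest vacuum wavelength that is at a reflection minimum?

584 nm

Ray reflecting at the top interface goes from n = 1.52 toward n = 1.0: no phase shift.
At the lower boundary (n = 1.0 to n = 1.53) the reflected ray undergoes a half-wave phase shift.
Exactly one π shift → a net half-wave offset.
For minimum reflection here: 2 n t = m λ.
λ = 2 n t / m. The fourth-longest wavelength is m = 4: λ = 2 × 1.0 × 1168 / 4.00 = 584 nm.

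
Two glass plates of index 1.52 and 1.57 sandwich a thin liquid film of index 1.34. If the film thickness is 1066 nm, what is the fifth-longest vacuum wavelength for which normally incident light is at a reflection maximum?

At the upper boundary (n = 1.52 to n = 1.34) the reflected ray undergoes no phase shift.
Bottom surface (1.34 → 1.57): reflection off a higher-index medium gives a half-wave phase shift.
The two reflections differ by half a wavelength.
So the condition for constructive reflection is 2 n t = (m + ½) λ.
λ = 2 n t / (m + ½). The fifth-longest wavelength is m = 4: λ = 2 × 1.34 × 1066 / 4.50 = 635 nm.

635 nm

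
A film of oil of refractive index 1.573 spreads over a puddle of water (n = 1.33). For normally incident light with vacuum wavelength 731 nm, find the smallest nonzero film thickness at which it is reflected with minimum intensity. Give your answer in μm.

0.232 μm

Top surface (1.0 → 1.573): reflection off a higher-index medium gives a half-wave phase shift.
Ray reflecting at the bottom interface goes from n = 1.573 toward n = 1.33: no phase shift.
Exactly one π shift → a net half-wave offset.
So the condition for destructive reflection is 2 n t = m λ.
Minimum nonzero at m = 1: t = λ / (2 n) = 731 / (2 × 1.573) = 232 nm.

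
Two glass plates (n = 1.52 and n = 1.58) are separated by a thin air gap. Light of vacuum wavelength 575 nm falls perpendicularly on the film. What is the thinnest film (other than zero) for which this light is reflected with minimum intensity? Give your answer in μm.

0.288 μm

At the upper boundary (n = 1.52 to n = 1.0) the reflected ray undergoes no phase shift.
Ray reflecting at the bottom interface goes from n = 1.0 toward n = 1.58: a half-wave phase shift.
The two reflections differ by half a wavelength.
With one net inversion, destructive interference in reflection requires 2 n t = m λ.
Minimum nonzero at m = 1: t = λ / (2 n) = 575 / (2 × 1.0) = 288 nm.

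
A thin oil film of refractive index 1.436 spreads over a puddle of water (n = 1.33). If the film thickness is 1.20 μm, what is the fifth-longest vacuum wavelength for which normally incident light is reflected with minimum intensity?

At the upper boundary (n = 1.0 to n = 1.436) the reflected ray undergoes a half-wave phase shift.
Ray reflecting at the bottom interface goes from n = 1.436 toward n = 1.33: no phase shift.
The two reflections differ by half a wavelength.
For minimum reflection here: 2 n t = m λ.
λ = 2 n t / m. The fifth-longest wavelength is m = 5: λ = 2 × 1.436 × 1200 / 5.00 = 689 nm.

689 nm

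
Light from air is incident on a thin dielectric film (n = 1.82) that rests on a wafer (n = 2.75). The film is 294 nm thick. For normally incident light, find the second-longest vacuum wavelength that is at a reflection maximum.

At the upper boundary (n = 1.0 to n = 1.82) the reflected ray undergoes a half-wave phase shift.
At the lower boundary (n = 1.82 to n = 2.75) the reflected ray undergoes a half-wave phase shift.
The two reflections carry the same phase change, so no net offset.
So the condition for constructive reflection is 2 n t = m λ.
λ = 2 n t / m. The second-longest wavelength is m = 2: λ = 2 × 1.82 × 294 / 2.00 = 535 nm.

535 nm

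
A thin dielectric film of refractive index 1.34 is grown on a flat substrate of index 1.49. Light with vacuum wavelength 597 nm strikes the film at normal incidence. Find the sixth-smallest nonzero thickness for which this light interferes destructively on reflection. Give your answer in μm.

1.23 μm

Top surface (1.0 → 1.34): reflection off a higher-index medium gives a half-wave phase shift.
Bottom surface (1.34 → 1.49): reflection off a higher-index medium gives a half-wave phase shift.
The two reflections carry the same phase change, so no net offset.
For dark reflection here: 2 n t = (m + ½) λ.
The sixth-smallest nonzero thickness corresponds to m = 5: t = (m + ½) λ / (2 n) = 5.50 × 597 / (2 × 1.34) = 1225 nm.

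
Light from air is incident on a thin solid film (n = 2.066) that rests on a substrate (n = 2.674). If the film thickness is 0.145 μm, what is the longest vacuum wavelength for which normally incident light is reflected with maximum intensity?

At the upper boundary (n = 1.0 to n = 2.066) the reflected ray undergoes a half-wave phase shift.
Bottom surface (2.066 → 2.674): reflection off a higher-index medium gives a half-wave phase shift.
The two reflections carry the same phase change, so no net offset.
So the condition for constructive reflection is 2 n t = m λ.
λ = 2 n t / m. The longest wavelength is m = 1: λ = 2 × 2.066 × 145 / 1.00 = 599 nm.

599 nm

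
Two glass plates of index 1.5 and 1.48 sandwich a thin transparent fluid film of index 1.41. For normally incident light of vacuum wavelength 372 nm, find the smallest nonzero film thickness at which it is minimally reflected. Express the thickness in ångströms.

1319 Å

Top surface (1.5 → 1.41): reflection off a lower-index medium gives no phase shift.
Ray reflecting at the bottom interface goes from n = 1.41 toward n = 1.48: a half-wave phase shift.
Net: one phase inversion between the two reflected rays.
With one net inversion, destructive interference in reflection requires 2 n t = m λ.
Minimum nonzero at m = 1: t = λ / (2 n) = 372 / (2 × 1.41) = 132 nm.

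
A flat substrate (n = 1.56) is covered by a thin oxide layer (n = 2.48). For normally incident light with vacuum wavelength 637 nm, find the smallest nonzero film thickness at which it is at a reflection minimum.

128 nm

At the upper boundary (n = 1.0 to n = 2.48) the reflected ray undergoes a half-wave phase shift.
Ray reflecting at the bottom interface goes from n = 2.48 toward n = 1.56: no phase shift.
The two reflections differ by half a wavelength.
For minimum reflection here: 2 n t = m λ.
Minimum nonzero at m = 1: t = λ / (2 n) = 637 / (2 × 2.48) = 128 nm.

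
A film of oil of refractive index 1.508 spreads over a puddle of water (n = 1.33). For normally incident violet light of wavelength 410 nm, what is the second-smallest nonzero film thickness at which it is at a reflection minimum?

Top surface (1.0 → 1.508): reflection off a higher-index medium gives a half-wave phase shift.
Bottom surface (1.508 → 1.33): reflection off a lower-index medium gives no phase shift.
Exactly one π shift → a net half-wave offset.
With one net inversion, destructive interference in reflection requires 2 n t = m λ.
The second-smallest nonzero thickness corresponds to m = 2: t = m λ / (2 n) = 2.00 × 410 / (2 × 1.508) = 272 nm.

272 nm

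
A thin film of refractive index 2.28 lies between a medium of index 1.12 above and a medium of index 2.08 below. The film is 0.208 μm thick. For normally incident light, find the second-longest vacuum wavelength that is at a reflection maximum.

632 nm

At the upper boundary (n = 1.12 to n = 2.28) the reflected ray undergoes a half-wave phase shift.
Ray reflecting at the bottom interface goes from n = 2.28 toward n = 2.08: no phase shift.
The two reflections differ by half a wavelength.
With one net inversion, constructive interference in reflection requires 2 n t = (m + ½) λ.
λ = 2 n t / (m + ½). The second-longest wavelength is m = 1: λ = 2 × 2.28 × 208 / 1.50 = 632 nm.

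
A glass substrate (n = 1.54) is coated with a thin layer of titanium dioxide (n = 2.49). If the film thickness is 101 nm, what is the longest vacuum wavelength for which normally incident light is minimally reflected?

503 nm

Top surface (1.0 → 2.49): reflection off a higher-index medium gives a half-wave phase shift.
Bottom surface (2.49 → 1.54): reflection off a lower-index medium gives no phase shift.
Net: one phase inversion between the two reflected rays.
For dark reflection here: 2 n t = m λ.
λ = 2 n t / m. The longest wavelength is m = 1: λ = 2 × 2.49 × 101 / 1.00 = 503 nm.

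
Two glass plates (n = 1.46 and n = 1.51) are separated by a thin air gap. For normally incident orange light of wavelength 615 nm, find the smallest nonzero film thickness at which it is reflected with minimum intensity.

Ray reflecting at the top interface goes from n = 1.46 toward n = 1.0: no phase shift.
At the lower boundary (n = 1.0 to n = 1.51) the reflected ray undergoes a half-wave phase shift.
Exactly one π shift → a net half-wave offset.
With one net inversion, destructive interference in reflection requires 2 n t = m λ.
Minimum nonzero at m = 1: t = λ / (2 n) = 615 / (2 × 1.0) = 308 nm.

308 nm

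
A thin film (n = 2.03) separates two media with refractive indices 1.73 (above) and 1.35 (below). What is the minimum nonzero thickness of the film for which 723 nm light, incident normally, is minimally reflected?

At the upper boundary (n = 1.73 to n = 2.03) the reflected ray undergoes a half-wave phase shift.
At the lower boundary (n = 2.03 to n = 1.35) the reflected ray undergoes no phase shift.
Exactly one π shift → a net half-wave offset.
With one net inversion, destructive interference in reflection requires 2 n t = m λ.
Minimum nonzero at m = 1: t = λ / (2 n) = 723 / (2 × 2.03) = 178 nm.

178 nm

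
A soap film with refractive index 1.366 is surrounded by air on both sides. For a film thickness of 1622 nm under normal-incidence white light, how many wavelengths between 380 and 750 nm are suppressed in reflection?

6

Ray reflecting at the top interface goes from n = 1.0 toward n = 1.366: a half-wave phase shift.
Ray reflecting at the bottom interface goes from n = 1.366 toward n = 1.0: no phase shift.
The two reflections differ by half a wavelength.
For weak reflection here: 2 n t = m λ.
λ = 2 n t / m = 4431 / m nm.
m=5: 886 nm (IR); m=6: 739 nm (visible); m=7: 633 nm (visible); m=8: 554 nm (visible); m=9: 492 nm (visible); m=10: 443 nm (visible); m=11: 403 nm (visible); m=12: 369 nm (UV).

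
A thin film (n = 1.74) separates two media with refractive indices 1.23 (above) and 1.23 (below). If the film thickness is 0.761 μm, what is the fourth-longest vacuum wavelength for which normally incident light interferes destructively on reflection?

662 nm

At the upper boundary (n = 1.23 to n = 1.74) the reflected ray undergoes a half-wave phase shift.
Bottom surface (1.74 → 1.23): reflection off a lower-index medium gives no phase shift.
Exactly one π shift → a net half-wave offset.
With one net inversion, destructive interference in reflection requires 2 n t = m λ.
λ = 2 n t / m. The fourth-longest wavelength is m = 4: λ = 2 × 1.74 × 761 / 4.00 = 662 nm.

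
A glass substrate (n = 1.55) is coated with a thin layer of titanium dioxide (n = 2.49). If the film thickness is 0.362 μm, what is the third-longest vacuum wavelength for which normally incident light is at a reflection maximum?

At the upper boundary (n = 1.0 to n = 2.49) the reflected ray undergoes a half-wave phase shift.
Bottom surface (2.49 → 1.55): reflection off a lower-index medium gives no phase shift.
The two reflections differ by half a wavelength.
For strong reflection here: 2 n t = (m + ½) λ.
λ = 2 n t / (m + ½). The third-longest wavelength is m = 2: λ = 2 × 2.49 × 362 / 2.50 = 721 nm.

721 nm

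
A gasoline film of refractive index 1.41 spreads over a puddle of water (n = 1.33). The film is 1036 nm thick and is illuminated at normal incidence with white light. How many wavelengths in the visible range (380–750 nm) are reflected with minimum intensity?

4

Ray reflecting at the top interface goes from n = 1.0 toward n = 1.41: a half-wave phase shift.
Bottom surface (1.41 → 1.33): reflection off a lower-index medium gives no phase shift.
Net: one phase inversion between the two reflected rays.
So the condition for destructive reflection is 2 n t = m λ.
λ = 2 n t / m = 2922 / m nm.
m=3: 974 nm (IR); m=4: 730 nm (visible); m=5: 584 nm (visible); m=6: 487 nm (visible); m=7: 417 nm (visible); m=8: 365 nm (UV).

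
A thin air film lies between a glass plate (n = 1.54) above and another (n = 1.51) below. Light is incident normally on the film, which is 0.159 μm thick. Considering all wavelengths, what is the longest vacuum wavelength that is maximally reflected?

636 nm

At the upper boundary (n = 1.54 to n = 1.0) the reflected ray undergoes no phase shift.
Bottom surface (1.0 → 1.51): reflection off a higher-index medium gives a half-wave phase shift.
Net: one phase inversion between the two reflected rays.
So the condition for constructive reflection is 2 n t = (m + ½) λ.
λ = 2 n t / (m + ½). The longest wavelength is m = 0: λ = 2 × 1.0 × 159 / 0.500 = 636 nm.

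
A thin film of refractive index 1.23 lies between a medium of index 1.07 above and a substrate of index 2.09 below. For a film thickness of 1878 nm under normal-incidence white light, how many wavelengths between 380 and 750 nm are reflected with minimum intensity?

6

Ray reflecting at the top interface goes from n = 1.07 toward n = 1.23: a half-wave phase shift.
At the lower boundary (n = 1.23 to n = 2.09) the reflected ray undergoes a half-wave phase shift.
Net: no relative phase inversion (both shifts match).
With no net inversion, destructive interference in reflection requires 2 n t = (m + ½) λ.
λ = 2 n t / (m + ½) = 4620 / (m + ½) nm.
m=5: 840 nm (IR); m=6: 711 nm (visible); m=7: 616 nm (visible); m=8: 544 nm (visible); m=9: 486 nm (visible); m=10: 440 nm (visible); m=11: 402 nm (visible); m=12: 370 nm (UV).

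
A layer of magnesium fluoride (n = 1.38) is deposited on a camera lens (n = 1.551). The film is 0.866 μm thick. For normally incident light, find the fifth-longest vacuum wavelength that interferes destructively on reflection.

531 nm

At the upper boundary (n = 1.0 to n = 1.38) the reflected ray undergoes a half-wave phase shift.
Bottom surface (1.38 → 1.551): reflection off a higher-index medium gives a half-wave phase shift.
Net: no relative phase inversion (both shifts match).
So the condition for destructive reflection is 2 n t = (m + ½) λ.
λ = 2 n t / (m + ½). The fifth-longest wavelength is m = 4: λ = 2 × 1.38 × 866 / 4.50 = 531 nm.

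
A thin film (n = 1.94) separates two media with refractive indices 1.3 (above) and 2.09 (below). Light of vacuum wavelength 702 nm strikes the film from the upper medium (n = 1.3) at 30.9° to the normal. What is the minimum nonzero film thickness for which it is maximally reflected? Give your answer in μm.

0.193 μm

Top surface (1.3 → 1.94): reflection off a higher-index medium gives a half-wave phase shift.
Bottom surface (1.94 → 2.09): reflection off a higher-index medium gives a half-wave phase shift.
Zero or two π shifts → no net half-wave offset.
So the condition for constructive reflection is 2 n t cos θ_r = m λ.
Snell's law: 1.3 sin 30.9° = 1.94 sin θ_r → sin θ_r = 0.344, cos θ_r = 0.939.
Minimum nonzero at m = 1: t = λ / (2 n cos θ_r) = 702 / (2 × 1.94 × 0.939) = 193 nm.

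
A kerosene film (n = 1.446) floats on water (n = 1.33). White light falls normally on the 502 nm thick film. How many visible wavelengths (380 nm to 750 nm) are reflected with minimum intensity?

At the upper boundary (n = 1.0 to n = 1.446) the reflected ray undergoes a half-wave phase shift.
At the lower boundary (n = 1.446 to n = 1.33) the reflected ray undergoes no phase shift.
Net: one phase inversion between the two reflected rays.
For minimum reflection here: 2 n t = m λ.
λ = 2 n t / m = 1452 / m nm.
m=1: 1452 nm (IR); m=2: 726 nm (visible); m=3: 484 nm (visible); m=4: 363 nm (UV).

2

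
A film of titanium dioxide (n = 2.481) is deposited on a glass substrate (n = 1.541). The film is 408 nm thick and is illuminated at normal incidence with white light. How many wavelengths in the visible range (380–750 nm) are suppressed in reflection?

Ray reflecting at the top interface goes from n = 1.0 toward n = 2.481: a half-wave phase shift.
Bottom surface (2.481 → 1.541): reflection off a lower-index medium gives no phase shift.
The two reflections differ by half a wavelength.
So the condition for destructive reflection is 2 n t = m λ.
λ = 2 n t / m = 2024 / m nm.
m=2: 1012 nm (IR); m=3: 675 nm (visible); m=4: 506 nm (visible); m=5: 405 nm (visible); m=6: 337 nm (UV).

3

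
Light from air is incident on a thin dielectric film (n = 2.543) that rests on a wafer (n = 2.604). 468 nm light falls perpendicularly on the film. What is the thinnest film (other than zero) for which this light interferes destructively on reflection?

At the upper boundary (n = 1.0 to n = 2.543) the reflected ray undergoes a half-wave phase shift.
Ray reflecting at the bottom interface goes from n = 2.543 toward n = 2.604: a half-wave phase shift.
Zero or two π shifts → no net half-wave offset.
For dark reflection here: 2 n t = (m + ½) λ.
Minimum at m = 0: t = λ / (4 n) = 468 / (4 × 2.543) = 46.0 nm.

46.0 nm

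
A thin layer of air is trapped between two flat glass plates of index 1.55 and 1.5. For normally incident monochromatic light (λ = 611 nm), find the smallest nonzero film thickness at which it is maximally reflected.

At the upper boundary (n = 1.55 to n = 1.0) the reflected ray undergoes no phase shift.
Ray reflecting at the bottom interface goes from n = 1.0 toward n = 1.5: a half-wave phase shift.
Exactly one π shift → a net half-wave offset.
With one net inversion, constructive interference in reflection requires 2 n t = (m + ½) λ.
Minimum at m = 0: t = λ / (4 n) = 611 / (4 × 1.0) = 153 nm.

153 nm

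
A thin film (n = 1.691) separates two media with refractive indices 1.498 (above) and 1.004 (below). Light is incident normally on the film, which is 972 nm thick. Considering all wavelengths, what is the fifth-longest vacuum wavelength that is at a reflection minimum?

657 nm

Ray reflecting at the top interface goes from n = 1.498 toward n = 1.691: a half-wave phase shift.
Ray reflecting at the bottom interface goes from n = 1.691 toward n = 1.004: no phase shift.
The two reflections differ by half a wavelength.
For dark reflection here: 2 n t = m λ.
λ = 2 n t / m. The fifth-longest wavelength is m = 5: λ = 2 × 1.691 × 972 / 5.00 = 657 nm.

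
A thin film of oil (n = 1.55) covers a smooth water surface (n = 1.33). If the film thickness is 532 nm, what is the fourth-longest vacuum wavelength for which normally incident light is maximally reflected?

At the upper boundary (n = 1.0 to n = 1.55) the reflected ray undergoes a half-wave phase shift.
Bottom surface (1.55 → 1.33): reflection off a lower-index medium gives no phase shift.
Net: one phase inversion between the two reflected rays.
With one net inversion, constructive interference in reflection requires 2 n t = (m + ½) λ.
λ = 2 n t / (m + ½). The fourth-longest wavelength is m = 3: λ = 2 × 1.55 × 532 / 3.50 = 471 nm.

471 nm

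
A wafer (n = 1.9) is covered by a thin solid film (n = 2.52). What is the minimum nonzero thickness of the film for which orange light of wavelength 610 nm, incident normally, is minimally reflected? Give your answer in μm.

0.121 μm

At the upper boundary (n = 1.0 to n = 2.52) the reflected ray undergoes a half-wave phase shift.
Ray reflecting at the bottom interface goes from n = 2.52 toward n = 1.9: no phase shift.
Net: one phase inversion between the two reflected rays.
With one net inversion, destructive interference in reflection requires 2 n t = m λ.
Minimum nonzero at m = 1: t = λ / (2 n) = 610 / (2 × 2.52) = 121 nm.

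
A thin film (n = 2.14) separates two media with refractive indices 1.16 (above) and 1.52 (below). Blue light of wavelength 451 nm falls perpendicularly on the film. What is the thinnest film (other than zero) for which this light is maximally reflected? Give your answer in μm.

Ray reflecting at the top interface goes from n = 1.16 toward n = 2.14: a half-wave phase shift.
Bottom surface (2.14 → 1.52): reflection off a lower-index medium gives no phase shift.
The two reflections differ by half a wavelength.
With one net inversion, constructive interference in reflection requires 2 n t = (m + ½) λ.
Minimum at m = 0: t = λ / (4 n) = 451 / (4 × 2.14) = 52.7 nm.

0.0527 μm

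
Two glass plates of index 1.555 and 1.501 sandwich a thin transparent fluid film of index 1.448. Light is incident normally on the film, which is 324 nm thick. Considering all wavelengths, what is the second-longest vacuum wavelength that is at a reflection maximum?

626 nm

At the upper boundary (n = 1.555 to n = 1.448) the reflected ray undergoes no phase shift.
Ray reflecting at the bottom interface goes from n = 1.448 toward n = 1.501: a half-wave phase shift.
Net: one phase inversion between the two reflected rays.
So the condition for constructive reflection is 2 n t = (m + ½) λ.
λ = 2 n t / (m + ½). The second-longest wavelength is m = 1: λ = 2 × 1.448 × 324 / 1.50 = 626 nm.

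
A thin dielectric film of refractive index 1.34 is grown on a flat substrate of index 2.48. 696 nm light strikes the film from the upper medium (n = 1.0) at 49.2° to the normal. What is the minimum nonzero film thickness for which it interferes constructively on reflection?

315 nm

Ray reflecting at the top interface goes from n = 1.0 toward n = 1.34: a half-wave phase shift.
Bottom surface (1.34 → 2.48): reflection off a higher-index medium gives a half-wave phase shift.
The two reflections carry the same phase change, so no net offset.
With no net inversion, constructive interference in reflection requires 2 n t cos θ_r = m λ.
Snell's law: 1.0 sin 49.2° = 1.34 sin θ_r → sin θ_r = 0.565, cos θ_r = 0.825.
Minimum nonzero at m = 1: t = λ / (2 n cos θ_r) = 696 / (2 × 1.34 × 0.825) = 315 nm.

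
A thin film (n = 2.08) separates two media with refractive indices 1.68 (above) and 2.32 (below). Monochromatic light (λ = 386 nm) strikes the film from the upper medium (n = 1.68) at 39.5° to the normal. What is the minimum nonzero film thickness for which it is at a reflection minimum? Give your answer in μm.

0.0541 μm

Ray reflecting at the top interface goes from n = 1.68 toward n = 2.08: a half-wave phase shift.
Ray reflecting at the bottom interface goes from n = 2.08 toward n = 2.32: a half-wave phase shift.
The two reflections carry the same phase change, so no net offset.
For minimum reflection here: 2 n t cos θ_r = (m + ½) λ.
Snell's law: 1.68 sin 39.5° = 2.08 sin θ_r → sin θ_r = 0.514, cos θ_r = 0.858.
Minimum at m = 0: t = λ / (4 n cos θ_r) = 386 / (4 × 2.08 × 0.858) = 54.1 nm.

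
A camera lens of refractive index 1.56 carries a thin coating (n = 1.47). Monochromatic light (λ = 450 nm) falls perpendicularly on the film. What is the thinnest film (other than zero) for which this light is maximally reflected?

153 nm

Top surface (1.0 → 1.47): reflection off a higher-index medium gives a half-wave phase shift.
Bottom surface (1.47 → 1.56): reflection off a higher-index medium gives a half-wave phase shift.
Net: no relative phase inversion (both shifts match).
With no net inversion, constructive interference in reflection requires 2 n t = m λ.
Minimum nonzero at m = 1: t = λ / (2 n) = 450 / (2 × 1.47) = 153 nm.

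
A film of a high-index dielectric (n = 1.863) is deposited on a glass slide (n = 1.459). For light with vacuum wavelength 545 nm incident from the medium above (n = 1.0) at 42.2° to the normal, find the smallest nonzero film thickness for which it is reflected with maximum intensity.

At the upper boundary (n = 1.0 to n = 1.863) the reflected ray undergoes a half-wave phase shift.
Bottom surface (1.863 → 1.459): reflection off a lower-index medium gives no phase shift.
Net: one phase inversion between the two reflected rays.
So the condition for constructive reflection is 2 n t cos θ_r = (m + ½) λ.
Snell's law: 1.0 sin 42.2° = 1.863 sin θ_r → sin θ_r = 0.361, cos θ_r = 0.933.
Minimum at m = 0: t = λ / (4 n cos θ_r) = 545 / (4 × 1.863 × 0.933) = 78.4 nm.

78.4 nm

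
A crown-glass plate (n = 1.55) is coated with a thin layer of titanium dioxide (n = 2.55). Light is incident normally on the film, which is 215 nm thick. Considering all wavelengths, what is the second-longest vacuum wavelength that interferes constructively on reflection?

At the upper boundary (n = 1.0 to n = 2.55) the reflected ray undergoes a half-wave phase shift.
At the lower boundary (n = 2.55 to n = 1.55) the reflected ray undergoes no phase shift.
Exactly one π shift → a net half-wave offset.
So the condition for constructive reflection is 2 n t = (m + ½) λ.
λ = 2 n t / (m + ½). The second-longest wavelength is m = 1: λ = 2 × 2.55 × 215 / 1.50 = 731 nm.

731 nm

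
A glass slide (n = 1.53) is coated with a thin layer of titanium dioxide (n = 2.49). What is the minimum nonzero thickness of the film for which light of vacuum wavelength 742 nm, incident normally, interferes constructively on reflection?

74.5 nm

At the upper boundary (n = 1.0 to n = 2.49) the reflected ray undergoes a half-wave phase shift.
Bottom surface (2.49 → 1.53): reflection off a lower-index medium gives no phase shift.
Exactly one π shift → a net half-wave offset.
For strong reflection here: 2 n t = (m + ½) λ.
Minimum at m = 0: t = λ / (4 n) = 742 / (4 × 2.49) = 74.5 nm.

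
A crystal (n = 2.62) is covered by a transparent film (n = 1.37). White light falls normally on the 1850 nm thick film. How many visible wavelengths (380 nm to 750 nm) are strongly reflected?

Ray reflecting at the top interface goes from n = 1.0 toward n = 1.37: a half-wave phase shift.
Ray reflecting at the bottom interface goes from n = 1.37 toward n = 2.62: a half-wave phase shift.
The two reflections carry the same phase change, so no net offset.
For bright reflection here: 2 n t = m λ.
λ = 2 n t / m = 5069 / m nm.
m=6: 845 nm (IR); m=7: 724 nm (visible); m=8: 634 nm (visible); m=9: 563 nm (visible); m=10: 507 nm (visible); m=11: 461 nm (visible); m=12: 422 nm (visible); m=13: 390 nm (visible); m=14: 362 nm (UV).

7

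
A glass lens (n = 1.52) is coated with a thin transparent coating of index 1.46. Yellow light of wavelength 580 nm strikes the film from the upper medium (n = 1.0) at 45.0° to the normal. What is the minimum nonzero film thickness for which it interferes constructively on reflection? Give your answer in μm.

0.227 μm

Ray reflecting at the top interface goes from n = 1.0 toward n = 1.46: a half-wave phase shift.
Ray reflecting at the bottom interface goes from n = 1.46 toward n = 1.52: a half-wave phase shift.
Net: no relative phase inversion (both shifts match).
With no net inversion, constructive interference in reflection requires 2 n t cos θ_r = m λ.
Snell's law: 1.0 sin 45.0° = 1.46 sin θ_r → sin θ_r = 0.484, cos θ_r = 0.875.
Minimum nonzero at m = 1: t = λ / (2 n cos θ_r) = 580 / (2 × 1.46 × 0.875) = 227 nm.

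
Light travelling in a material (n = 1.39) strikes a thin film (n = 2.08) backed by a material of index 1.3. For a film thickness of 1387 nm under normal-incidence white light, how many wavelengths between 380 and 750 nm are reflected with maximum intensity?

Top surface (1.39 → 2.08): reflection off a higher-index medium gives a half-wave phase shift.
Bottom surface (2.08 → 1.3): reflection off a lower-index medium gives no phase shift.
Net: one phase inversion between the two reflected rays.
With one net inversion, constructive interference in reflection requires 2 n t = (m + ½) λ.
λ = 2 n t / (m + ½) = 5770 / (m + ½) nm.
m=7: 769 nm (IR); m=8: 679 nm (visible); m=9: 607 nm (visible); m=10: 550 nm (visible); m=11: 502 nm (visible); m=12: 462 nm (visible); m=13: 427 nm (visible); m=14: 398 nm (visible); m=15: 372 nm (UV).

7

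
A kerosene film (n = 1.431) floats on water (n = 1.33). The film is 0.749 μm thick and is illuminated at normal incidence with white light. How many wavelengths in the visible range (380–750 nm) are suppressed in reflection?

3

At the upper boundary (n = 1.0 to n = 1.431) the reflected ray undergoes a half-wave phase shift.
Ray reflecting at the bottom interface goes from n = 1.431 toward n = 1.33: no phase shift.
Net: one phase inversion between the two reflected rays.
So the condition for destructive reflection is 2 n t = m λ.
λ = 2 n t / m = 2144 / m nm.
m=2: 1072 nm (IR); m=3: 715 nm (visible); m=4: 536 nm (visible); m=5: 429 nm (visible); m=6: 357 nm (UV).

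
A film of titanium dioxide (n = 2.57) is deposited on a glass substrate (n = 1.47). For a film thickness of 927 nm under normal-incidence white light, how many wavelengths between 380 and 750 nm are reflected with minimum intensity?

At the upper boundary (n = 1.0 to n = 2.57) the reflected ray undergoes a half-wave phase shift.
Bottom surface (2.57 → 1.47): reflection off a lower-index medium gives no phase shift.
Exactly one π shift → a net half-wave offset.
With one net inversion, destructive interference in reflection requires 2 n t = m λ.
λ = 2 n t / m = 4765 / m nm.
m=6: 794 nm (IR); m=7: 681 nm (visible); m=8: 596 nm (visible); m=9: 529 nm (visible); m=10: 476 nm (visible); m=11: 433 nm (visible); m=12: 397 nm (visible); m=13: 367 nm (UV).

6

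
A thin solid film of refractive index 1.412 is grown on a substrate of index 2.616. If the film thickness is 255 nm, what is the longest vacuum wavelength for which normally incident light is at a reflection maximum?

720 nm

At the upper boundary (n = 1.0 to n = 1.412) the reflected ray undergoes a half-wave phase shift.
At the lower boundary (n = 1.412 to n = 2.616) the reflected ray undergoes a half-wave phase shift.
Zero or two π shifts → no net half-wave offset.
So the condition for constructive reflection is 2 n t = m λ.
λ = 2 n t / m. The longest wavelength is m = 1: λ = 2 × 1.412 × 255 / 1.00 = 720 nm.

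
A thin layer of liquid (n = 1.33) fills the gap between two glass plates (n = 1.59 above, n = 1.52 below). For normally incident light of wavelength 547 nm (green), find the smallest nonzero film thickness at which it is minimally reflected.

Ray reflecting at the top interface goes from n = 1.59 toward n = 1.33: no phase shift.
Ray reflecting at the bottom interface goes from n = 1.33 toward n = 1.52: a half-wave phase shift.
Exactly one π shift → a net half-wave offset.
With one net inversion, destructive interference in reflection requires 2 n t = m λ.
Minimum nonzero at m = 1: t = λ / (2 n) = 547 / (2 × 1.33) = 206 nm.

206 nm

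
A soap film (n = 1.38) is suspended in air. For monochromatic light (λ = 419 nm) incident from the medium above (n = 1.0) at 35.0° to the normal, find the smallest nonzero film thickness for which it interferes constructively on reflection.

Top surface (1.0 → 1.38): reflection off a higher-index medium gives a half-wave phase shift.
At the lower boundary (n = 1.38 to n = 1.0) the reflected ray undergoes no phase shift.
The two reflections differ by half a wavelength.
So the condition for constructive reflection is 2 n t cos θ_r = (m + ½) λ.
Snell's law: 1.0 sin 35.0° = 1.38 sin θ_r → sin θ_r = 0.416, cos θ_r = 0.910.
Minimum at m = 0: t = λ / (4 n cos θ_r) = 419 / (4 × 1.38 × 0.910) = 83.5 nm.

83.5 nm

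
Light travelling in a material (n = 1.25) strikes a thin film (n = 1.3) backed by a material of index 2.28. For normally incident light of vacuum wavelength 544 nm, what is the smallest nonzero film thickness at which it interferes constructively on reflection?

209 nm

Ray reflecting at the top interface goes from n = 1.25 toward n = 1.3: a half-wave phase shift.
At the lower boundary (n = 1.3 to n = 2.28) the reflected ray undergoes a half-wave phase shift.
Net: no relative phase inversion (both shifts match).
So the condition for constructive reflection is 2 n t = m λ.
The smallest nonzero thickness corresponds to m = 1: t = m λ / (2 n) = 1.00 × 544 / (2 × 1.3) = 209 nm.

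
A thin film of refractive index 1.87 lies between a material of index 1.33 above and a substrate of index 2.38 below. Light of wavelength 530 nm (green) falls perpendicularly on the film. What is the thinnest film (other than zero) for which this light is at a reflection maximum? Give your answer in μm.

Top surface (1.33 → 1.87): reflection off a higher-index medium gives a half-wave phase shift.
At the lower boundary (n = 1.87 to n = 2.38) the reflected ray undergoes a half-wave phase shift.
The two reflections carry the same phase change, so no net offset.
For strong reflection here: 2 n t = m λ.
Minimum nonzero at m = 1: t = λ / (2 n) = 530 / (2 × 1.87) = 142 nm.

0.142 μm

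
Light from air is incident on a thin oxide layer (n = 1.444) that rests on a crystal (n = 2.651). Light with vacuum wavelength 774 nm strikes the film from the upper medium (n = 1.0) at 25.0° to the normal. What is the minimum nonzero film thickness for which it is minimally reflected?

Ray reflecting at the top interface goes from n = 1.0 toward n = 1.444: a half-wave phase shift.
Bottom surface (1.444 → 2.651): reflection off a higher-index medium gives a half-wave phase shift.
The two reflections carry the same phase change, so no net offset.
So the condition for destructive reflection is 2 n t cos θ_r = (m + ½) λ.
Snell's law: 1.0 sin 25.0° = 1.444 sin θ_r → sin θ_r = 0.293, cos θ_r = 0.956.
Minimum at m = 0: t = λ / (4 n cos θ_r) = 774 / (4 × 1.444 × 0.956) = 140 nm.

140 nm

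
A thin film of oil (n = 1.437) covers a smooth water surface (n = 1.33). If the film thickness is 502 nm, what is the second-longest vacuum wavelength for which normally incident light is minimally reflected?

721 nm

Top surface (1.0 → 1.437): reflection off a higher-index medium gives a half-wave phase shift.
Bottom surface (1.437 → 1.33): reflection off a lower-index medium gives no phase shift.
The two reflections differ by half a wavelength.
So the condition for destructive reflection is 2 n t = m λ.
λ = 2 n t / m. The second-longest wavelength is m = 2: λ = 2 × 1.437 × 502 / 2.00 = 721 nm.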